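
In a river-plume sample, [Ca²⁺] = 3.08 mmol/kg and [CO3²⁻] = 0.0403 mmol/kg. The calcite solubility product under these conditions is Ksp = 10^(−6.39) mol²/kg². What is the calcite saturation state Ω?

Ksp = 10^(−6.39) = 4.074×10^-7
Ω = [Ca²⁺][CO3²⁻]/Ksp = (3.08×10^-3)(0.0403×10^-3) / 4.074×10^-7 = 0.305

Ω = 0.305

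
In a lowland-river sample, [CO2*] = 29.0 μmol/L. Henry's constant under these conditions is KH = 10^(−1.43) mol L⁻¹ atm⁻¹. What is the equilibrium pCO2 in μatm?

KH = 10^(−1.43) = 3.715×10^-2 mol L⁻¹ atm⁻¹
pCO2 = [CO2*]/KH = 29.0×10^-6 / 3.715×10^-2 = 7.81×10^-4 atm = 781 μatm

pCO2 = 781 μatm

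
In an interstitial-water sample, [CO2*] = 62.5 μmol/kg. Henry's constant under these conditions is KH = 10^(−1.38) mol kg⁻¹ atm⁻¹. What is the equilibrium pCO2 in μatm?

KH = 10^(−1.38) = 4.169×10^-2 mol kg⁻¹ atm⁻¹
pCO2 = [CO2*]/KH = 62.5×10^-6 / 4.169×10^-2 = 1.50×10^-3 atm = 1500 μatm

pCO2 = 1500 μatm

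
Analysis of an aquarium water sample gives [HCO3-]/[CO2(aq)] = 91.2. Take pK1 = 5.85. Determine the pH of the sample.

From K1 = [H⁺][HCO3-]/[CO2(aq)]:  pH = pK1 + log₁₀([HCO3-]/[CO2(aq)])
log₁₀(91.2) = +1.960
pH = 5.85 + (+1.960) = 7.81

pH = 7.81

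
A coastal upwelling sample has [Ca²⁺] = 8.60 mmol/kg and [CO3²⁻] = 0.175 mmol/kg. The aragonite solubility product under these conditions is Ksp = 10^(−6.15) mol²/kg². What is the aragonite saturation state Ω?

Ksp = 10^(−6.15) = 7.079×10^-7
Ω = [Ca²⁺][CO3²⁻]/Ksp = (8.60×10^-3)(0.175×10^-3) / 7.079×10^-7 = 2.13

Ω = 2.13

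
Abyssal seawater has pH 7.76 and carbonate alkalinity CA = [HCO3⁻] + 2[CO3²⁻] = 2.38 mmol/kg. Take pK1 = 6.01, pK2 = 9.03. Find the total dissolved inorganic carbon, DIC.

CA = [HCO3⁻] + 2[CO3²⁻] = (α₁ + 2α₂)·DIC
At pH 7.76: [H⁺]/K1 = 10^-1.75 = 0.017783, K2/[H⁺] = 10^-1.27 = 0.053703
α₁ = 1/(1 + 0.017783 + 0.053703) = 1/1.0715 = 0.9333; α₂ = α₁·K2/[H⁺] = 0.05012
α₁ + 2α₂ = 1.0335
DIC = CA / (α₁ + 2α₂) = 2.38 / 1.0335 = 2.30 mmol/kg

DIC = 2.30 mmol/kg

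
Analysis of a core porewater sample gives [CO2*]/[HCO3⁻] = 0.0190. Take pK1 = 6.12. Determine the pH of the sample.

From K1 = [H⁺][HCO3⁻]/[CO2*]:  pH = pK1 − log₁₀([CO2*]/[HCO3⁻])
log₁₀(0.0190) = -1.721
pH = 6.12 − (-1.721) = 7.84

pH = 7.84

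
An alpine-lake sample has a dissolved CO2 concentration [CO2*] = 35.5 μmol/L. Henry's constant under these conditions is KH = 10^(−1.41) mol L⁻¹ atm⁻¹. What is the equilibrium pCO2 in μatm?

pCO2 = 912 μatm

KH = 10^(−1.41) = 3.890×10^-2 mol L⁻¹ atm⁻¹
pCO2 = [CO2*]/KH = 35.5×10^-6 / 3.890×10^-2 = 9.12×10^-4 atm = 912 μatm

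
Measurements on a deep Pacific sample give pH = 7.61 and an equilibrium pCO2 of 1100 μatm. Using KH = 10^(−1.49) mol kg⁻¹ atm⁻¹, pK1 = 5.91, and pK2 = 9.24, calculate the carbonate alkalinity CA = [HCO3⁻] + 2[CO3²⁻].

CA = 1.87 mmol/kg

[CO2*] = KH · pCO2 = 10^(−1.49) × 1100×10^-6 = 3.560×10^-5 mol/kg
α₀ = 1/(1 + K1/[H⁺] + K1K2/[H⁺]²) = 1/(1 + 10^+1.70 + 10^+0.07) = 0.01912
DIC = [CO2*]/α₀ = 3.560×10^-5 / 0.01912 = 1.861 mmol/kg
CA = (α₁ + 2α₂)·DIC = (0.9584 + 2×0.02247) × 1.861 = 1.87 mmol/kg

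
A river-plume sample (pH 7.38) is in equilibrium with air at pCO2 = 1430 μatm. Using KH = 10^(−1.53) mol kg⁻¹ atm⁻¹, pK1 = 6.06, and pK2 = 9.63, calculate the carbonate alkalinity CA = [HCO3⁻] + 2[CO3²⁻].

[CO2*] = KH · pCO2 = 10^(−1.53) × 1430×10^-6 = 4.220×10^-5 mol/kg
α₀ = 1/(1 + K1/[H⁺] + K1K2/[H⁺]²) = 1/(1 + 10^+1.32 + 10^-0.93) = 0.04543
DIC = [CO2*]/α₀ = 4.220×10^-5 / 0.04543 = 0.9289 mmol/kg
CA = (α₁ + 2α₂)·DIC = (0.9492 + 2×0.005338) × 0.9289 = 0.892 mmol/kg

CA = 0.892 mmol/kg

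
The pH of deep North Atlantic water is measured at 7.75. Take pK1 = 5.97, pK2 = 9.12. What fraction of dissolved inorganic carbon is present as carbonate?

α₂ = 0.0403

α₂ = 1 / (1 + [H⁺]/K2 + [H⁺]²/(K1K2)) = 1 / (1 + 10^+1.37 + 10^-0.41)
   = 1 / (1 + 23.442 + 0.38905) = 1/24.831 = 0.04027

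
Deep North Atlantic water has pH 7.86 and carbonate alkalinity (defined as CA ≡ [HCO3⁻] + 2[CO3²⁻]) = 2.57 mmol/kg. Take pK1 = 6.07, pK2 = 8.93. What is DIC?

DIC = 2.42 mmol/kg

CA = [HCO3⁻] + 2[CO3²⁻] = (α₁ + 2α₂)·DIC
At pH 7.86: [H⁺]/K1 = 10^-1.79 = 0.016218, K2/[H⁺] = 10^-1.07 = 0.085114
α₁ = 1/(1 + 0.016218 + 0.085114) = 1/1.1013 = 0.9080; α₂ = α₁·K2/[H⁺] = 0.07728
α₁ + 2α₂ = 1.0626
DIC = CA / (α₁ + 2α₂) = 2.57 / 1.0626 = 2.42 mmol/kg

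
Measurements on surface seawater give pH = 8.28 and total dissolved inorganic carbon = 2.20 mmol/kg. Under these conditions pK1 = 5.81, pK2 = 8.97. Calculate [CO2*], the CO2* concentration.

α₀ = 1 / (1 + K1/[H⁺] + K1K2/[H⁺]²) = 1 / (1 + 10^+2.47 + 10^+1.78)
   = 1 / (1 + 295.12 + 60.256) = 1/356.38 = 0.002806
[CO2*] = α₀ × DIC = 0.002806 × 2.20 = 0.00617 mmol/kg = 6.17 μmol/kg

[CO2*] = 6.17 μmol/kg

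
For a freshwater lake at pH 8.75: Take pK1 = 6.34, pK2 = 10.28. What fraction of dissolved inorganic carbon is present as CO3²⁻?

α₂ = 1 / (1 + [H⁺]/K2 + [H⁺]²/(K1K2)) = 1 / (1 + 10^+1.53 + 10^-0.88)
   = 1 / (1 + 33.884 + 0.13183) = 1/35.016 = 0.02856

α₂ = 0.0286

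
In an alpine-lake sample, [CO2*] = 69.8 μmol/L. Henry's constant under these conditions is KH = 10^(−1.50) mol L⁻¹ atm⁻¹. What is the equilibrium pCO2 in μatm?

KH = 10^(−1.50) = 3.162×10^-2 mol L⁻¹ atm⁻¹
pCO2 = [CO2*]/KH = 69.8×10^-6 / 3.162×10^-2 = 2.21×10^-3 atm = 2210 μatm

pCO2 = 2210 μatm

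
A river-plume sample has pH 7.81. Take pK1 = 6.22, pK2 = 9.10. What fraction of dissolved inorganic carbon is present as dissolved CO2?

α₀ = 1 / (1 + K1/[H⁺] + K1K2/[H⁺]²) = 1 / (1 + 10^+1.59 + 10^+0.30)
   = 1 / (1 + 38.905 + 1.9953) = 1/41.900 = 0.02387

α₀ = 0.0239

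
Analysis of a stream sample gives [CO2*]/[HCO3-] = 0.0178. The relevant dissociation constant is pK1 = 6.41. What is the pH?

pH = 8.16

From K1 = [H⁺][HCO3-]/[CO2*]:  pH = pK1 − log₁₀([CO2*]/[HCO3-])
log₁₀(0.0178) = -1.750
pH = 6.41 − (-1.750) = 8.16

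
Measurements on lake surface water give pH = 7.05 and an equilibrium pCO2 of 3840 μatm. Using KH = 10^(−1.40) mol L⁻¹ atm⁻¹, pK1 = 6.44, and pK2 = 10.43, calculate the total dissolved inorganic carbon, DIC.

DIC = 0.776 mmol/L

[CO2*] = KH · pCO2 = 10^(−1.40) × 3840×10^-6 = 1.529×10^-4 mol/L
α₀ = 1/(1 + K1/[H⁺] + K1K2/[H⁺]²) = 1/(1 + 10^+0.61 + 10^-2.77) = 0.1970
DIC = [CO2*]/α₀ = 1.529×10^-4 / 0.1970 = 0.776 mmol/L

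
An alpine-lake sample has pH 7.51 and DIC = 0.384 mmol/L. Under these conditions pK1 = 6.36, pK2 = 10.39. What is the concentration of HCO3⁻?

[HCO3⁻] = 0.358 mmol/L

α₁ = 1 / (1 + [H⁺]/K1 + K2/[H⁺]) = 1 / (1 + 10^-1.15 + 10^-2.88)
   = 1 / (1 + 0.070795 + 0.0013183) = 1/1.0721 = 0.9327
[HCO3⁻] = α₁ × DIC = 0.9327 × 0.384 = 0.358 mmol/L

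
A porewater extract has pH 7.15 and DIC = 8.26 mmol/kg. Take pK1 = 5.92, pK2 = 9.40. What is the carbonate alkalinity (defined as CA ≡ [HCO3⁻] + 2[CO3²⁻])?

CA = [HCO3⁻] + 2[CO3²⁻] = (α₁ + 2α₂)·DIC
At pH 7.15: [H⁺]/K1 = 10^-1.23 = 0.058884, K2/[H⁺] = 10^-2.25 = 0.0056234
α₁ = 1/(1 + 0.058884 + 0.0056234) = 1/1.0645 = 0.9394; α₂ = α₁·K2/[H⁺] = 0.005283
α₁ + 2α₂ = 0.9500
CA = 0.9500 × 8.26 = 7.85 mmol/kg

CA = 7.85 mmol/kg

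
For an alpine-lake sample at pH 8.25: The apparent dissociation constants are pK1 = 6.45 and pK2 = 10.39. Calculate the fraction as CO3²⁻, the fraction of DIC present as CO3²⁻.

α₂ = 1 / (1 + [H⁺]/K2 + [H⁺]²/(K1K2)) = 1 / (1 + 10^+2.14 + 10^+0.34)
   = 1 / (1 + 138.04 + 2.1878) = 1/141.23 = 0.007081

α₂ = 0.00708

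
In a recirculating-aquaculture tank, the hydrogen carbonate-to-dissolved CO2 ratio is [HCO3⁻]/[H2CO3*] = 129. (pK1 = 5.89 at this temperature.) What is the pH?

pH = 8.00

From K1 = [H⁺][HCO3⁻]/[H2CO3*]:  pH = pK1 + log₁₀([HCO3⁻]/[H2CO3*])
log₁₀(129) = +2.111
pH = 5.89 + (+2.111) = 8.00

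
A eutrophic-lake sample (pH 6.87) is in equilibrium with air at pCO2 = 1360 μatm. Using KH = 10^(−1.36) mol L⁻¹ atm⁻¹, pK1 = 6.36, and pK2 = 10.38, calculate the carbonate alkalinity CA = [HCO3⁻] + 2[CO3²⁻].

CA = 0.192 mmol/L

[CO2*] = KH · pCO2 = 10^(−1.36) × 1360×10^-6 = 5.937×10^-5 mol/L
α₀ = 1/(1 + K1/[H⁺] + K1K2/[H⁺]²) = 1/(1 + 10^+0.51 + 10^-3.00) = 0.2360
DIC = [CO2*]/α₀ = 5.937×10^-5 / 0.2360 = 0.2515 mmol/L
CA = (α₁ + 2α₂)·DIC = (0.7637 + 2×0.0002360) × 0.2515 = 0.192 mmol/L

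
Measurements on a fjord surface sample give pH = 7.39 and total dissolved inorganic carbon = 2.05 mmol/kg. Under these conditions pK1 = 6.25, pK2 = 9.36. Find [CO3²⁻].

α₂ = 1 / (1 + [H⁺]/K2 + [H⁺]²/(K1K2)) = 1 / (1 + 10^+1.97 + 10^+0.83)
   = 1 / (1 + 93.325 + 6.7608) = 1/101.09 = 0.009893
[CO3²⁻] = α₂ × DIC = 0.009893 × 2.05 = 0.0203 mmol/kg

[CO3²⁻] = 0.0203 mmol/kg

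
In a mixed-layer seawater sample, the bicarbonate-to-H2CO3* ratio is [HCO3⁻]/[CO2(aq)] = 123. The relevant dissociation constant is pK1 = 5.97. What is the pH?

From K1 = [H⁺][HCO3⁻]/[CO2(aq)]:  pH = pK1 + log₁₀([HCO3⁻]/[CO2(aq)])
log₁₀(123) = +2.090
pH = 5.97 + (+2.090) = 8.06

pH = 8.06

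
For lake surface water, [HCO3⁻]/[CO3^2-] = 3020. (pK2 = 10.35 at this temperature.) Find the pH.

From K2 = [H⁺][CO3^2-]/[HCO3⁻]:  pH = pK2 − log₁₀([HCO3⁻]/[CO3^2-])
log₁₀(3020) = +3.480
pH = 10.35 − (+3.480) = 6.87

pH = 6.87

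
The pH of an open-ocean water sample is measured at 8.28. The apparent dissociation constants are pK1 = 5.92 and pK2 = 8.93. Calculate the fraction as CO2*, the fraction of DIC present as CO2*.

α₀ = 0.00355

α₀ = 1 / (1 + K1/[H⁺] + K1K2/[H⁺]²) = 1 / (1 + 10^+2.36 + 10^+1.71)
   = 1 / (1 + 229.09 + 51.286) = 1/281.37 = 0.003554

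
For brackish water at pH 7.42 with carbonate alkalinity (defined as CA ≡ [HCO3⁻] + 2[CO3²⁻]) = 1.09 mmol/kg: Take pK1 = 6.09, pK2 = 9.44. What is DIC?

CA = [HCO3⁻] + 2[CO3²⁻] = (α₁ + 2α₂)·DIC
At pH 7.42: [H⁺]/K1 = 10^-1.33 = 0.046774, K2/[H⁺] = 10^-2.02 = 0.0095499
α₁ = 1/(1 + 0.046774 + 0.0095499) = 1/1.0563 = 0.9467; α₂ = α₁·K2/[H⁺] = 0.009041
α₁ + 2α₂ = 0.9648
DIC = CA / (α₁ + 2α₂) = 1.09 / 0.9648 = 1.13 mmol/kg

DIC = 1.13 mmol/kg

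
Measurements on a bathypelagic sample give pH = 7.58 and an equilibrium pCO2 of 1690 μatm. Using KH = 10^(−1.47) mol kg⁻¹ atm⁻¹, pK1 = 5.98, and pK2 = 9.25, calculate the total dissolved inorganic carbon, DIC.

DIC = 2.39 mmol/kg

[CO2*] = KH · pCO2 = 10^(−1.47) × 1690×10^-6 = 5.726×10^-5 mol/kg
α₀ = 1/(1 + K1/[H⁺] + K1K2/[H⁺]²) = 1/(1 + 10^+1.60 + 10^-0.07) = 0.02400
DIC = [CO2*]/α₀ = 5.726×10^-5 / 0.02400 = 2.39 mmol/kg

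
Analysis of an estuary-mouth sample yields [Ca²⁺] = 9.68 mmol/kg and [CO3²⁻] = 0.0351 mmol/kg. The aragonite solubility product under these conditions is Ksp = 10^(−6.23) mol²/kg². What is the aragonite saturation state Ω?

Ksp = 10^(−6.23) = 5.888×10^-7
Ω = [Ca²⁺][CO3²⁻]/Ksp = (9.68×10^-3)(0.0351×10^-3) / 5.888×10^-7 = 0.577

Ω = 0.577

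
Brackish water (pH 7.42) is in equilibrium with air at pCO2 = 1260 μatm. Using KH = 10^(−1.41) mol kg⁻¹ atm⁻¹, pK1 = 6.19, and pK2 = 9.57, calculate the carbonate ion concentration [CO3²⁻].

[CO3²⁻] = 5.89 μmol/kg

[CO2*] = KH · pCO2 = 10^(−1.41) × 1260×10^-6 = 4.902×10^-5 mol/kg
α₀ = 1/(1 + K1/[H⁺] + K1K2/[H⁺]²) = 1/(1 + 10^+1.23 + 10^-0.92) = 0.05524
DIC = [CO2*]/α₀ = 4.902×10^-5 / 0.05524 = 0.8874 mmol/kg
[CO3²⁻] = α₂·DIC; α₂ = 0.006641, so [CO3²⁻] = 0.006641 × 0.8874 = 0.00589 mmol/kg = 5.89 μmol/kg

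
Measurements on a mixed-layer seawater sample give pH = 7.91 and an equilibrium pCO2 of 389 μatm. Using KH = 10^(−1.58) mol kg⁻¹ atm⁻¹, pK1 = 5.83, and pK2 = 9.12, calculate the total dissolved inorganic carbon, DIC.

[CO2*] = KH · pCO2 = 10^(−1.58) × 389×10^-6 = 1.023×10^-5 mol/kg
α₀ = 1/(1 + K1/[H⁺] + K1K2/[H⁺]²) = 1/(1 + 10^+2.08 + 10^+0.87) = 0.007774
DIC = [CO2*]/α₀ = 1.023×10^-5 / 0.007774 = 1.32 mmol/kg

DIC = 1.32 mmol/kg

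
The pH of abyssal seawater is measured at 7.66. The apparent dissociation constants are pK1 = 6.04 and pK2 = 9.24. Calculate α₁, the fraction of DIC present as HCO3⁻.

α₁ = 0.952

α₁ = 1 / (1 + [H⁺]/K1 + K2/[H⁺]) = 1 / (1 + 10^-1.62 + 10^-1.58)
   = 1 / (1 + 0.023988 + 0.026303) = 1/1.0503 = 0.9521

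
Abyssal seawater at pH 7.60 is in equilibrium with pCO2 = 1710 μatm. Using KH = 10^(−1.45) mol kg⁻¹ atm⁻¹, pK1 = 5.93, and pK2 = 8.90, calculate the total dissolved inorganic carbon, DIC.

[CO2*] = KH · pCO2 = 10^(−1.45) × 1710×10^-6 = 6.067×10^-5 mol/kg
α₀ = 1/(1 + K1/[H⁺] + K1K2/[H⁺]²) = 1/(1 + 10^+1.67 + 10^+0.37) = 0.01995
DIC = [CO2*]/α₀ = 6.067×10^-5 / 0.01995 = 3.04 mmol/kg

DIC = 3.04 mmol/kg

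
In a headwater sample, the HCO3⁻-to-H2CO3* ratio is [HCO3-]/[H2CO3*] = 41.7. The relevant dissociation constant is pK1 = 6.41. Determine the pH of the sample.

From K1 = [H⁺][HCO3-]/[H2CO3*]:  pH = pK1 + log₁₀([HCO3-]/[H2CO3*])
log₁₀(41.7) = +1.620
pH = 6.41 + (+1.620) = 8.03

pH = 8.03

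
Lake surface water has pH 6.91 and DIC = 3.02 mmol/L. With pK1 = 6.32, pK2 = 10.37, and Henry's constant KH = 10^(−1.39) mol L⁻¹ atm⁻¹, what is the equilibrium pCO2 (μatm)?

pCO2 = 1.52×10^4 μatm

α₀ = 1 / (1 + K1/[H⁺] + K1K2/[H⁺]²) = 1 / (1 + 10^+0.59 + 10^-2.87)
   = 1 / (1 + 3.8905 + 0.0013490) = 1/4.8918 = 0.2044
[CO2*] = α₀ × DIC = 0.2044 × 3.02 = 0.6174 mmol/L
pCO2 = [CO2*]/KH = 6.174×10^-4 / 4.074×10^-2 = 1.52×10^4 μatm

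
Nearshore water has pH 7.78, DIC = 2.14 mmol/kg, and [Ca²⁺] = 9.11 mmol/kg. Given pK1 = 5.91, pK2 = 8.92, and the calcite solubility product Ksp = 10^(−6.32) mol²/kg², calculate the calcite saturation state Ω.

Ω = 2.72

α₂ = 1 / (1 + [H⁺]/K2 + [H⁺]²/(K1K2)) = 1 / (1 + 10^+1.14 + 10^-0.73)
   = 1 / (1 + 13.804 + 0.18621) = 1/14.990 = 0.06671
[CO3²⁻] = α₂ × DIC = 0.06671 × 2.14 = 0.1428 mmol/kg
Ksp = 10^(−6.32) = 4.786×10^-7
Ω = [Ca²⁺][CO3²⁻]/Ksp = (9.11×10^-3)(1.428×10^-4) / 4.786×10^-7 = 2.72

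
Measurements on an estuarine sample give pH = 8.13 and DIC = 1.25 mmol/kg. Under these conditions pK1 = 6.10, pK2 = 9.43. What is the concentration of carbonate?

α₂ = 1 / (1 + [H⁺]/K2 + [H⁺]²/(K1K2)) = 1 / (1 + 10^+1.30 + 10^-0.73)
   = 1 / (1 + 19.953 + 0.18621) = 1/21.139 = 0.04731
[CO3²⁻] = α₂ × DIC = 0.04731 × 1.25 = 0.0591 mmol/kg

[CO3²⁻] = 0.0591 mmol/kg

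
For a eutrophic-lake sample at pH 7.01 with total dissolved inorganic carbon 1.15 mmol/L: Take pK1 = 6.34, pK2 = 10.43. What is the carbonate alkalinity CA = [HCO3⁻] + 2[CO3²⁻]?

CA = 0.948 mmol/L

CA = [HCO3⁻] + 2[CO3²⁻] = (α₁ + 2α₂)·DIC
At pH 7.01: [H⁺]/K1 = 10^-0.67 = 0.21380, K2/[H⁺] = 10^-3.42 = 0.00038019
α₁ = 1/(1 + 0.21380 + 0.00038019) = 1/1.2142 = 0.8236; α₂ = α₁·K2/[H⁺] = 0.0003131
α₁ + 2α₂ = 0.8242
CA = 0.8242 × 1.15 = 0.948 mmol/L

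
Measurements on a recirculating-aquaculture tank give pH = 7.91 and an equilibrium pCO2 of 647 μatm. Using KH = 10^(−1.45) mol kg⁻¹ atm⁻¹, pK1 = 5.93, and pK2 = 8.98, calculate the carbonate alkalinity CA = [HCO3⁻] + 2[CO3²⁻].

[CO2*] = KH · pCO2 = 10^(−1.45) × 647×10^-6 = 2.296×10^-5 mol/kg
α₀ = 1/(1 + K1/[H⁺] + K1K2/[H⁺]²) = 1/(1 + 10^+1.98 + 10^+0.91) = 0.009558
DIC = [CO2*]/α₀ = 2.296×10^-5 / 0.009558 = 2.402 mmol/kg
CA = (α₁ + 2α₂)·DIC = (0.9128 + 2×0.07769) × 2.402 = 2.57 mmol/kg

CA = 2.57 mmol/kg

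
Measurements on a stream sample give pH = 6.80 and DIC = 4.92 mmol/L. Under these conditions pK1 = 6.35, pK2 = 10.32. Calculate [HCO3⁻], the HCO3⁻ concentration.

[HCO3⁻] = 3.63 mmol/L

α₁ = 1 / (1 + [H⁺]/K1 + K2/[H⁺]) = 1 / (1 + 10^-0.45 + 10^-3.52)
   = 1 / (1 + 0.35481 + 0.00030200) = 1/1.3551 = 0.7379
[HCO3⁻] = α₁ × DIC = 0.7379 × 4.92 = 3.63 mmol/L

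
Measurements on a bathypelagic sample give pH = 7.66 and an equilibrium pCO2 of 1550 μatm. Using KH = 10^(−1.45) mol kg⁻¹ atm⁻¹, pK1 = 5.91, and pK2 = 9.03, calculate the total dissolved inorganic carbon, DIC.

[CO2*] = KH · pCO2 = 10^(−1.45) × 1550×10^-6 = 5.500×10^-5 mol/kg
α₀ = 1/(1 + K1/[H⁺] + K1K2/[H⁺]²) = 1/(1 + 10^+1.75 + 10^+0.38) = 0.01677
DIC = [CO2*]/α₀ = 5.500×10^-5 / 0.01677 = 3.28 mmol/kg

DIC = 3.28 mmol/kg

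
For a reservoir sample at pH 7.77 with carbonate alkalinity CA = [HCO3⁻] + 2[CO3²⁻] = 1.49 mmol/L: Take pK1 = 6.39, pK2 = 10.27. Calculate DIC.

DIC = 1.55 mmol/L

CA = [HCO3⁻] + 2[CO3²⁻] = (α₁ + 2α₂)·DIC
At pH 7.77: [H⁺]/K1 = 10^-1.38 = 0.041687, K2/[H⁺] = 10^-2.50 = 0.0031623
α₁ = 1/(1 + 0.041687 + 0.0031623) = 1/1.0448 = 0.9571; α₂ = α₁·K2/[H⁺] = 0.003027
α₁ + 2α₂ = 0.9631
DIC = CA / (α₁ + 2α₂) = 1.49 / 0.9631 = 1.55 mmol/L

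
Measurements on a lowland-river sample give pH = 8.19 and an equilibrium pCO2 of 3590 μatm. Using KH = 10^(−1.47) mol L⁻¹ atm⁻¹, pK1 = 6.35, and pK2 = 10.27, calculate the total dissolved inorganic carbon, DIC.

[CO2*] = KH · pCO2 = 10^(−1.47) × 3590×10^-6 = 1.216×10^-4 mol/L
α₀ = 1/(1 + K1/[H⁺] + K1K2/[H⁺]²) = 1/(1 + 10^+1.84 + 10^-0.24) = 0.01413
DIC = [CO2*]/α₀ = 1.216×10^-4 / 0.01413 = 8.61 mmol/L

DIC = 8.61 mmol/L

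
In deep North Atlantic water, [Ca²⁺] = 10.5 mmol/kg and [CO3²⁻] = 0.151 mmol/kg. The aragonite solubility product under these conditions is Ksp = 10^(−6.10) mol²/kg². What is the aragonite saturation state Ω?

Ω = 2.00

Ksp = 10^(−6.10) = 7.943×10^-7
Ω = [Ca²⁺][CO3²⁻]/Ksp = (10.5×10^-3)(0.151×10^-3) / 7.943×10^-7 = 2.00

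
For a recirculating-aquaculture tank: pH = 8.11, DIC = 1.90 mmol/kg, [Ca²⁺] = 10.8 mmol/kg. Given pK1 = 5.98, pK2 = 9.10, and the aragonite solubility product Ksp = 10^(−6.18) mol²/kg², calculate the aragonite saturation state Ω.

α₂ = 1 / (1 + [H⁺]/K2 + [H⁺]²/(K1K2)) = 1 / (1 + 10^+0.99 + 10^-1.14)
   = 1 / (1 + 9.7724 + 0.072444) = 1/10.845 = 0.09221
[CO3²⁻] = α₂ × DIC = 0.09221 × 1.90 = 0.1752 mmol/kg
Ksp = 10^(−6.18) = 6.607×10^-7
Ω = [Ca²⁺][CO3²⁻]/Ksp = (10.8×10^-3)(1.752×10^-4) / 6.607×10^-7 = 2.86

Ω = 2.86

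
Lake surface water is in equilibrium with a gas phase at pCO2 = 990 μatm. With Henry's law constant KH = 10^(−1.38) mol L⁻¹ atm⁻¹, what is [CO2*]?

[CO2*] = 41.3 μmol/L

KH = 10^(−1.38) = 4.169×10^-2 mol L⁻¹ atm⁻¹
[CO2*] = KH · pCO2 = 4.169×10^-2 × 990×10^-6 atm = 4.13×10^-5 mol/L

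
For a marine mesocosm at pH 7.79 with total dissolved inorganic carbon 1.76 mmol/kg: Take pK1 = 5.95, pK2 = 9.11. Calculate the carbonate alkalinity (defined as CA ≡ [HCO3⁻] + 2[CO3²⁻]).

CA = 1.82 mmol/kg

CA = [HCO3⁻] + 2[CO3²⁻] = (α₁ + 2α₂)·DIC
At pH 7.79: [H⁺]/K1 = 10^-1.84 = 0.014454, K2/[H⁺] = 10^-1.32 = 0.047863
α₁ = 1/(1 + 0.014454 + 0.047863) = 1/1.0623 = 0.9413; α₂ = α₁·K2/[H⁺] = 0.04506
α₁ + 2α₂ = 1.0314
CA = 1.0314 × 1.76 = 1.82 mmol/kg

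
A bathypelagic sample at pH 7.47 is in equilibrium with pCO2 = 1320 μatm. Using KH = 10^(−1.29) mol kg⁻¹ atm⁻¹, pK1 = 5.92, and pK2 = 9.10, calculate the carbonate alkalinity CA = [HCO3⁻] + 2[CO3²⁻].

[CO2*] = KH · pCO2 = 10^(−1.29) × 1320×10^-6 = 6.770×10^-5 mol/kg
α₀ = 1/(1 + K1/[H⁺] + K1K2/[H⁺]²) = 1/(1 + 10^+1.55 + 10^-0.08) = 0.02680
DIC = [CO2*]/α₀ = 6.770×10^-5 / 0.02680 = 2.526 mmol/kg
CA = (α₁ + 2α₂)·DIC = (0.9509 + 2×0.02229) × 2.526 = 2.51 mmol/kg

CA = 2.51 mmol/kg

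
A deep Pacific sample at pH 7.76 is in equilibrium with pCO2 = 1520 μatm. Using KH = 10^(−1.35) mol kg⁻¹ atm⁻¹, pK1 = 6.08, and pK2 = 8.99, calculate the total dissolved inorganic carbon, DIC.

DIC = 3.51 mmol/kg

[CO2*] = KH · pCO2 = 10^(−1.35) × 1520×10^-6 = 6.790×10^-5 mol/kg
α₀ = 1/(1 + K1/[H⁺] + K1K2/[H⁺]²) = 1/(1 + 10^+1.68 + 10^+0.45) = 0.01935
DIC = [CO2*]/α₀ = 6.790×10^-5 / 0.01935 = 3.51 mmol/kg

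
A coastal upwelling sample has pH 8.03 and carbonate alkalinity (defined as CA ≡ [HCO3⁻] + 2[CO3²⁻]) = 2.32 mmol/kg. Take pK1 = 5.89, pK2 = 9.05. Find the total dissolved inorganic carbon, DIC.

CA = [HCO3⁻] + 2[CO3²⁻] = (α₁ + 2α₂)·DIC
At pH 8.03: [H⁺]/K1 = 10^-2.14 = 0.0072444, K2/[H⁺] = 10^-1.02 = 0.095499
α₁ = 1/(1 + 0.0072444 + 0.095499) = 1/1.1027 = 0.9068; α₂ = α₁·K2/[H⁺] = 0.08660
α₁ + 2α₂ = 1.0800
DIC = CA / (α₁ + 2α₂) = 2.32 / 1.0800 = 2.15 mmol/kg

DIC = 2.15 mmol/kg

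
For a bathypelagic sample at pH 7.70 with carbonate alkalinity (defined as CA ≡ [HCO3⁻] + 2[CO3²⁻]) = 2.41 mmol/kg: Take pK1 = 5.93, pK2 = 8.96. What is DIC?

CA = [HCO3⁻] + 2[CO3²⁻] = (α₁ + 2α₂)·DIC
At pH 7.70: [H⁺]/K1 = 10^-1.77 = 0.016982, K2/[H⁺] = 10^-1.26 = 0.054954
α₁ = 1/(1 + 0.016982 + 0.054954) = 1/1.0719 = 0.9329; α₂ = α₁·K2/[H⁺] = 0.05127
α₁ + 2α₂ = 1.0354
DIC = CA / (α₁ + 2α₂) = 2.41 / 1.0354 = 2.33 mmol/kg

DIC = 2.33 mmol/kg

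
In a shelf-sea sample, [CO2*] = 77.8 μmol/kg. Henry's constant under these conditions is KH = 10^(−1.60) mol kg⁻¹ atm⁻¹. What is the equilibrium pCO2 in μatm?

KH = 10^(−1.60) = 2.512×10^-2 mol kg⁻¹ atm⁻¹
pCO2 = [CO2*]/KH = 77.8×10^-6 / 2.512×10^-2 = 3.10×10^-3 atm = 3100 μatm

pCO2 = 3100 μatm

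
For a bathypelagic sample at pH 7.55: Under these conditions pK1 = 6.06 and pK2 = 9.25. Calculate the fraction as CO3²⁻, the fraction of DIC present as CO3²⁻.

α₂ = 1 / (1 + [H⁺]/K2 + [H⁺]²/(K1K2)) = 1 / (1 + 10^+1.70 + 10^+0.21)
   = 1 / (1 + 50.119 + 1.6218) = 1/52.741 = 0.01896

α₂ = 0.0190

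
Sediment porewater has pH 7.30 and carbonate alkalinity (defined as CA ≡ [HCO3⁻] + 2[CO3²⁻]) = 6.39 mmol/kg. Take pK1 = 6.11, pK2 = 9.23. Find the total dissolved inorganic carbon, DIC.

CA = [HCO3⁻] + 2[CO3²⁻] = (α₁ + 2α₂)·DIC
At pH 7.30: [H⁺]/K1 = 10^-1.19 = 0.064565, K2/[H⁺] = 10^-1.93 = 0.011749
α₁ = 1/(1 + 0.064565 + 0.011749) = 1/1.0763 = 0.9291; α₂ = α₁·K2/[H⁺] = 0.01092
α₁ + 2α₂ = 0.9509
DIC = CA / (α₁ + 2α₂) = 6.39 / 0.9509 = 6.72 mmol/kg

DIC = 6.72 mmol/kg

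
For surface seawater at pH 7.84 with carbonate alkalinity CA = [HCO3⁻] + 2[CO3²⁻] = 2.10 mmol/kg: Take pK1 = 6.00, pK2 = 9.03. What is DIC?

DIC = 2.01 mmol/kg

CA = [HCO3⁻] + 2[CO3²⁻] = (α₁ + 2α₂)·DIC
At pH 7.84: [H⁺]/K1 = 10^-1.84 = 0.014454, K2/[H⁺] = 10^-1.19 = 0.064565
α₁ = 1/(1 + 0.014454 + 0.064565) = 1/1.0790 = 0.9268; α₂ = α₁·K2/[H⁺] = 0.05984
α₁ + 2α₂ = 1.0464
DIC = CA / (α₁ + 2α₂) = 2.10 / 1.0464 = 2.01 mmol/kg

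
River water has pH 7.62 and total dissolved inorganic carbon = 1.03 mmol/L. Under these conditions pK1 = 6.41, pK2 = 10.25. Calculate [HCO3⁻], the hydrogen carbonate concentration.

α₁ = 1 / (1 + [H⁺]/K1 + K2/[H⁺]) = 1 / (1 + 10^-1.21 + 10^-2.63)
   = 1 / (1 + 0.061660 + 0.0023442) = 1/1.0640 = 0.9398
[HCO3⁻] = α₁ × DIC = 0.9398 × 1.03 = 0.968 mmol/L

[HCO3⁻] = 0.968 mmol/L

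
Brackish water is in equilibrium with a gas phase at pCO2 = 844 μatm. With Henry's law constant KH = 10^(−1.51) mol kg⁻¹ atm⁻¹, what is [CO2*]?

KH = 10^(−1.51) = 3.090×10^-2 mol kg⁻¹ atm⁻¹
[CO2*] = KH · pCO2 = 3.090×10^-2 × 844×10^-6 atm = 2.61×10^-5 mol/kg

[CO2*] = 26.1 μmol/kg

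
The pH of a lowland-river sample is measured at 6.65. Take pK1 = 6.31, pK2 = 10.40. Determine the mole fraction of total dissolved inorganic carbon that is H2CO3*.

α₀ = 0.314

α₀ = 1 / (1 + K1/[H⁺] + K1K2/[H⁺]²) = 1 / (1 + 10^+0.34 + 10^-3.41)
   = 1 / (1 + 2.1878 + 0.00038905) = 1/3.1882 = 0.3137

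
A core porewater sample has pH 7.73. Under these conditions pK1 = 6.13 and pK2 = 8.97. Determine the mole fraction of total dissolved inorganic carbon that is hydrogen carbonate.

α₁ = 0.924

α₁ = 1 / (1 + [H⁺]/K1 + K2/[H⁺]) = 1 / (1 + 10^-1.60 + 10^-1.24)
   = 1 / (1 + 0.025119 + 0.057544) = 1/1.0827 = 0.9236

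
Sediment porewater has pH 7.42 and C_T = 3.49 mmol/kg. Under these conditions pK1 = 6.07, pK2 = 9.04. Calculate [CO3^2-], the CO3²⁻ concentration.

[CO3²⁻] = 0.0783 mmol/kg

α₂ = 1 / (1 + [H⁺]/K2 + [H⁺]²/(K1K2)) = 1 / (1 + 10^+1.62 + 10^+0.27)
   = 1 / (1 + 41.687 + 1.8621) = 1/44.549 = 0.02245
[CO3²⁻] = α₂ × DIC = 0.02245 × 3.49 = 0.0783 mmol/kg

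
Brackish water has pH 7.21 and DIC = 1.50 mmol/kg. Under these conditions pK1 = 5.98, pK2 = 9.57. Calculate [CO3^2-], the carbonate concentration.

[CO3²⁻] = 6.16 μmol/kg

α₂ = 1 / (1 + [H⁺]/K2 + [H⁺]²/(K1K2)) = 1 / (1 + 10^+2.36 + 10^+1.13)
   = 1 / (1 + 229.09 + 13.490) = 1/243.58 = 0.004105
[CO3²⁻] = α₂ × DIC = 0.004105 × 1.50 = 0.00616 mmol/kg = 6.16 μmol/kg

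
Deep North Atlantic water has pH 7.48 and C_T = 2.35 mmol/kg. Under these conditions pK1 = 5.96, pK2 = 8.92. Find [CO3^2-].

[CO3²⁻] = 0.0800 mmol/kg

α₂ = 1 / (1 + [H⁺]/K2 + [H⁺]²/(K1K2)) = 1 / (1 + 10^+1.44 + 10^-0.08)
   = 1 / (1 + 27.542 + 0.83176) = 1/29.374 = 0.03404
[CO3²⁻] = α₂ × DIC = 0.03404 × 2.35 = 0.0800 mmol/kg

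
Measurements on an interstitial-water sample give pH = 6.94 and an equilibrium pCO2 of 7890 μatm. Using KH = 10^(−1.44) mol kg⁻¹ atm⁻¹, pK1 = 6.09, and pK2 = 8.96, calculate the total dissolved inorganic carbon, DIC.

[CO2*] = KH · pCO2 = 10^(−1.44) × 7890×10^-6 = 2.865×10^-4 mol/kg
α₀ = 1/(1 + K1/[H⁺] + K1K2/[H⁺]²) = 1/(1 + 10^+0.85 + 10^-1.17) = 0.1227
DIC = [CO2*]/α₀ = 2.865×10^-4 / 0.1227 = 2.33 mmol/kg

DIC = 2.33 mmol/kg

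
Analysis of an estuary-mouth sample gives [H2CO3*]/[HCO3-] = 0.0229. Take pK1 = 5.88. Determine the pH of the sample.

From K1 = [H⁺][HCO3-]/[H2CO3*]:  pH = pK1 − log₁₀([H2CO3*]/[HCO3-])
log₁₀(0.0229) = -1.640
pH = 5.88 − (-1.640) = 7.52

pH = 7.52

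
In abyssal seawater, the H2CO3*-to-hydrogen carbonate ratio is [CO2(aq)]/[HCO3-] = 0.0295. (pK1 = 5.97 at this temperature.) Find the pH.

From K1 = [H⁺][HCO3-]/[CO2(aq)]:  pH = pK1 − log₁₀([CO2(aq)]/[HCO3-])
log₁₀(0.0295) = -1.530
pH = 5.97 − (-1.530) = 7.50

pH = 7.50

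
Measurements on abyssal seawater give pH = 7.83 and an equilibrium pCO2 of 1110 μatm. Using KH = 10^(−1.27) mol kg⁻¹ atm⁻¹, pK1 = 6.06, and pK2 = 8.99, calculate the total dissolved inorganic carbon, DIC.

[CO2*] = KH · pCO2 = 10^(−1.27) × 1110×10^-6 = 5.961×10^-5 mol/kg
α₀ = 1/(1 + K1/[H⁺] + K1K2/[H⁺]²) = 1/(1 + 10^+1.77 + 10^+0.61) = 0.01564
DIC = [CO2*]/α₀ = 5.961×10^-5 / 0.01564 = 3.81 mmol/kg

DIC = 3.81 mmol/kg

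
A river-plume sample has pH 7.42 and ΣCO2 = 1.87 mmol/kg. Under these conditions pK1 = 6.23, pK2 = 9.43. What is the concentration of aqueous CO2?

[CO2*] = 0.112 mmol/kg

α₀ = 1 / (1 + K1/[H⁺] + K1K2/[H⁺]²) = 1 / (1 + 10^+1.19 + 10^-0.82)
   = 1 / (1 + 15.488 + 0.15136) = 1/16.640 = 0.06010
[CO2*] = α₀ × DIC = 0.06010 × 1.87 = 0.112 mmol/kg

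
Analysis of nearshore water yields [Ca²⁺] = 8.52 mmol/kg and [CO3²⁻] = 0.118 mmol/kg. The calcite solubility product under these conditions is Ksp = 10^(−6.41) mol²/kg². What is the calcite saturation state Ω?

Ω = 2.58

Ksp = 10^(−6.41) = 3.890×10^-7
Ω = [Ca²⁺][CO3²⁻]/Ksp = (8.52×10^-3)(0.118×10^-3) / 3.890×10^-7 = 2.58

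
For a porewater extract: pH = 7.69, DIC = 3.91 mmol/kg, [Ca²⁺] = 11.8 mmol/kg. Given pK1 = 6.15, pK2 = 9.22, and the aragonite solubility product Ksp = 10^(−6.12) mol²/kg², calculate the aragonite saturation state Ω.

Ω = 1.70

α₂ = 1 / (1 + [H⁺]/K2 + [H⁺]²/(K1K2)) = 1 / (1 + 10^+1.53 + 10^-0.01)
   = 1 / (1 + 33.884 + 0.97724) = 1/35.862 = 0.02788
[CO3²⁻] = α₂ × DIC = 0.02788 × 3.91 = 0.1090 mmol/kg
Ksp = 10^(−6.12) = 7.586×10^-7
Ω = [Ca²⁺][CO3²⁻]/Ksp = (11.8×10^-3)(1.090×10^-4) / 7.586×10^-7 = 1.70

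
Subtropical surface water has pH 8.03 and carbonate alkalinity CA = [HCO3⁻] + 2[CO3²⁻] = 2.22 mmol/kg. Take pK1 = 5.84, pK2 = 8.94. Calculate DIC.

DIC = 2.01 mmol/kg

CA = [HCO3⁻] + 2[CO3²⁻] = (α₁ + 2α₂)·DIC
At pH 8.03: [H⁺]/K1 = 10^-2.19 = 0.0064565, K2/[H⁺] = 10^-0.91 = 0.12303
α₁ = 1/(1 + 0.0064565 + 0.12303) = 1/1.1295 = 0.8854; α₂ = α₁·K2/[H⁺] = 0.1089
α₁ + 2α₂ = 1.1032
DIC = CA / (α₁ + 2α₂) = 2.22 / 1.1032 = 2.01 mmol/kg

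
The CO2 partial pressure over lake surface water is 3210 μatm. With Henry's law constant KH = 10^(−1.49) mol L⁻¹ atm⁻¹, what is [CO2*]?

KH = 10^(−1.49) = 3.236×10^-2 mol L⁻¹ atm⁻¹
[CO2*] = KH · pCO2 = 3.236×10^-2 × 3210×10^-6 atm = 1.04×10^-4 mol/L

[CO2*] = 104 μmol/L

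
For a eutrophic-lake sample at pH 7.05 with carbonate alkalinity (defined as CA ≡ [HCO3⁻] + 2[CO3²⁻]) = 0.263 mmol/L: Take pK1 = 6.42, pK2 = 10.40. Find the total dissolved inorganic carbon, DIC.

CA = [HCO3⁻] + 2[CO3²⁻] = (α₁ + 2α₂)·DIC
At pH 7.05: [H⁺]/K1 = 10^-0.63 = 0.23442, K2/[H⁺] = 10^-3.35 = 0.00044668
α₁ = 1/(1 + 0.23442 + 0.00044668) = 1/1.2349 = 0.8098; α₂ = α₁·K2/[H⁺] = 0.0003617
α₁ + 2α₂ = 0.8105
DIC = CA / (α₁ + 2α₂) = 0.263 / 0.8105 = 0.324 mmol/L

DIC = 0.324 mmol/L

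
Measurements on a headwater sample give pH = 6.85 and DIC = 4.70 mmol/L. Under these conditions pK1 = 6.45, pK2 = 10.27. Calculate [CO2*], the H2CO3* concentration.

α₀ = 1 / (1 + K1/[H⁺] + K1K2/[H⁺]²) = 1 / (1 + 10^+0.40 + 10^-3.02)
   = 1 / (1 + 2.5119 + 0.00095499) = 1/3.5128 = 0.2847
[CO2*] = α₀ × DIC = 0.2847 × 4.70 = 1.34 mmol/L

[CO2*] = 1.34 mmol/L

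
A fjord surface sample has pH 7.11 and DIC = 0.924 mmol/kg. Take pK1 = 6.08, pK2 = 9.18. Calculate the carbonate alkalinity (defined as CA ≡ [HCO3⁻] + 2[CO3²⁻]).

CA = [HCO3⁻] + 2[CO3²⁻] = (α₁ + 2α₂)·DIC
At pH 7.11: [H⁺]/K1 = 10^-1.03 = 0.093325, K2/[H⁺] = 10^-2.07 = 0.0085114
α₁ = 1/(1 + 0.093325 + 0.0085114) = 1/1.1018 = 0.9076; α₂ = α₁·K2/[H⁺] = 0.007725
α₁ + 2α₂ = 0.9230
CA = 0.9230 × 0.924 = 0.853 mmol/kg

CA = 0.853 mmol/kg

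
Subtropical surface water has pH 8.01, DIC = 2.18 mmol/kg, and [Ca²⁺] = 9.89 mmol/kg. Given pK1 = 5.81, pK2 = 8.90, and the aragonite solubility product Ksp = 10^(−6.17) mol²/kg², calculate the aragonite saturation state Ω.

Ω = 3.62

α₂ = 1 / (1 + [H⁺]/K2 + [H⁺]²/(K1K2)) = 1 / (1 + 10^+0.89 + 10^-1.31)
   = 1 / (1 + 7.7625 + 0.048978) = 1/8.8114 = 0.1135
[CO3²⁻] = α₂ × DIC = 0.1135 × 2.18 = 0.2474 mmol/kg
Ksp = 10^(−6.17) = 6.761×10^-7
Ω = [Ca²⁺][CO3²⁻]/Ksp = (9.89×10^-3)(2.474×10^-4) / 6.761×10^-7 = 3.62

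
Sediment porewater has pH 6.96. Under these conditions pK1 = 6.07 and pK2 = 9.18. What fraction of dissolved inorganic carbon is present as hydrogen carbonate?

α₁ = 1 / (1 + [H⁺]/K1 + K2/[H⁺]) = 1 / (1 + 10^-0.89 + 10^-2.22)
   = 1 / (1 + 0.12882 + 0.0060256) = 1/1.1349 = 0.8812

α₁ = 0.881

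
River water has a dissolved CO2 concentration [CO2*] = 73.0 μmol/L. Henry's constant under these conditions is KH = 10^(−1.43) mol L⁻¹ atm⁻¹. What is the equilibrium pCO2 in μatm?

pCO2 = 1960 μatm

KH = 10^(−1.43) = 3.715×10^-2 mol L⁻¹ atm⁻¹
pCO2 = [CO2*]/KH = 73.0×10^-6 / 3.715×10^-2 = 1.96×10^-3 atm = 1960 μatm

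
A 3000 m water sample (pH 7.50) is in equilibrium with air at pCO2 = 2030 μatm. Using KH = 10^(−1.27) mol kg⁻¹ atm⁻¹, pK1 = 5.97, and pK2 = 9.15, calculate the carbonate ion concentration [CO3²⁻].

[CO2*] = KH · pCO2 = 10^(−1.27) × 2030×10^-6 = 1.090×10^-4 mol/kg
α₀ = 1/(1 + K1/[H⁺] + K1K2/[H⁺]²) = 1/(1 + 10^+1.53 + 10^-0.12) = 0.02806
DIC = [CO2*]/α₀ = 1.090×10^-4 / 0.02806 = 3.886 mmol/kg
[CO3²⁻] = α₂·DIC; α₂ = 0.02128, so [CO3²⁻] = 0.02128 × 3.886 = 0.0827 mmol/kg

[CO3²⁻] = 0.0827 mmol/kg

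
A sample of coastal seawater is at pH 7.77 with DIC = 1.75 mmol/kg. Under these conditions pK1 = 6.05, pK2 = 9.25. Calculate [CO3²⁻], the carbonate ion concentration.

[CO3²⁻] = 0.0551 mmol/kg

α₂ = 1 / (1 + [H⁺]/K2 + [H⁺]²/(K1K2)) = 1 / (1 + 10^+1.48 + 10^-0.24)
   = 1 / (1 + 30.200 + 0.57544) = 1/31.775 = 0.03147
[CO3²⁻] = α₂ × DIC = 0.03147 × 1.75 = 0.0551 mmol/kg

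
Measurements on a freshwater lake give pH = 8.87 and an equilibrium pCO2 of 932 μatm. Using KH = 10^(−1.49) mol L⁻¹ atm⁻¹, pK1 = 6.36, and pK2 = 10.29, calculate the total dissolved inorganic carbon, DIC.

DIC = 10.2 mmol/L

[CO2*] = KH · pCO2 = 10^(−1.49) × 932×10^-6 = 3.016×10^-5 mol/L
α₀ = 1/(1 + K1/[H⁺] + K1K2/[H⁺]²) = 1/(1 + 10^+2.51 + 10^+1.09) = 0.002968
DIC = [CO2*]/α₀ = 3.016×10^-5 / 0.002968 = 10.2 mmol/L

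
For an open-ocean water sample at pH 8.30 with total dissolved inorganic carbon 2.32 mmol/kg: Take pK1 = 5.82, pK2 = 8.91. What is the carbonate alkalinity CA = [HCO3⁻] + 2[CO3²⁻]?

CA = 2.77 mmol/kg

CA = [HCO3⁻] + 2[CO3²⁻] = (α₁ + 2α₂)·DIC
At pH 8.30: [H⁺]/K1 = 10^-2.48 = 0.0033113, K2/[H⁺] = 10^-0.61 = 0.24547
α₁ = 1/(1 + 0.0033113 + 0.24547) = 1/1.2488 = 0.8008; α₂ = α₁·K2/[H⁺] = 0.1966
α₁ + 2α₂ = 1.1939
CA = 1.1939 × 2.32 = 2.77 mmol/kg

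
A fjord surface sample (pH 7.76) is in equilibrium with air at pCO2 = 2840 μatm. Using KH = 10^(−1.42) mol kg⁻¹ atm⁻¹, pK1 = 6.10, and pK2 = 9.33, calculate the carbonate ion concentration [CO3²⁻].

[CO3²⁻] = 0.133 mmol/kg

[CO2*] = KH · pCO2 = 10^(−1.42) × 2840×10^-6 = 1.080×10^-4 mol/kg
α₀ = 1/(1 + K1/[H⁺] + K1K2/[H⁺]²) = 1/(1 + 10^+1.66 + 10^+0.09) = 0.02086
DIC = [CO2*]/α₀ = 1.080×10^-4 / 0.02086 = 5.176 mmol/kg
[CO3²⁻] = α₂·DIC; α₂ = 0.02566, so [CO3²⁻] = 0.02566 × 5.176 = 0.133 mmol/kg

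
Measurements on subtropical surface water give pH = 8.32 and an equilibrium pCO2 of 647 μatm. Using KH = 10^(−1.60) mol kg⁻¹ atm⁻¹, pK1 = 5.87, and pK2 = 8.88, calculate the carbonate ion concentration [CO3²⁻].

[CO3²⁻] = 1.26 mmol/kg

[CO2*] = KH · pCO2 = 10^(−1.60) × 647×10^-6 = 1.625×10^-5 mol/kg
α₀ = 1/(1 + K1/[H⁺] + K1K2/[H⁺]²) = 1/(1 + 10^+2.45 + 10^+1.89) = 0.002774
DIC = [CO2*]/α₀ = 1.625×10^-5 / 0.002774 = 5.858 mmol/kg
[CO3²⁻] = α₂·DIC; α₂ = 0.2153, so [CO3²⁻] = 0.2153 × 5.858 = 1.26 mmol/kg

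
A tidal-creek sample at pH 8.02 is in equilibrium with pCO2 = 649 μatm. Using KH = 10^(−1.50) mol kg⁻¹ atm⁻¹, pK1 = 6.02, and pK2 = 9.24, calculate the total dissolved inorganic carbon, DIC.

DIC = 2.20 mmol/kg

[CO2*] = KH · pCO2 = 10^(−1.50) × 649×10^-6 = 2.052×10^-5 mol/kg
α₀ = 1/(1 + K1/[H⁺] + K1K2/[H⁺]²) = 1/(1 + 10^+2.00 + 10^+0.78) = 0.009344
DIC = [CO2*]/α₀ = 2.052×10^-5 / 0.009344 = 2.20 mmol/kg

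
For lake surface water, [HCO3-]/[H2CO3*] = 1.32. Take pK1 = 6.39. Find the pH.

pH = 6.51

From K1 = [H⁺][HCO3-]/[H2CO3*]:  pH = pK1 + log₁₀([HCO3-]/[H2CO3*])
log₁₀(1.32) = +0.121
pH = 6.39 + (+0.121) = 6.51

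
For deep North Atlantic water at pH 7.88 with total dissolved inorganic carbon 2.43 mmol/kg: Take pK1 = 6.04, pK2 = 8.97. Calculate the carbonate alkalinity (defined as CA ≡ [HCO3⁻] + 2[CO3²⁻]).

CA = [HCO3⁻] + 2[CO3²⁻] = (α₁ + 2α₂)·DIC
At pH 7.88: [H⁺]/K1 = 10^-1.84 = 0.014454, K2/[H⁺] = 10^-1.09 = 0.081283
α₁ = 1/(1 + 0.014454 + 0.081283) = 1/1.0957 = 0.9126; α₂ = α₁·K2/[H⁺] = 0.07418
α₁ + 2α₂ = 1.0610
CA = 1.0610 × 2.43 = 2.58 mmol/kg

CA = 2.58 mmol/kg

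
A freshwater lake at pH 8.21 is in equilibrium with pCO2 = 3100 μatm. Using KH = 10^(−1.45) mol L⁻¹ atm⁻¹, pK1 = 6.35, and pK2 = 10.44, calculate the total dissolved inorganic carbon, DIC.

DIC = 8.13 mmol/L

[CO2*] = KH · pCO2 = 10^(−1.45) × 3100×10^-6 = 1.100×10^-4 mol/L
α₀ = 1/(1 + K1/[H⁺] + K1K2/[H⁺]²) = 1/(1 + 10^+1.86 + 10^-0.37) = 0.01354
DIC = [CO2*]/α₀ = 1.100×10^-4 / 0.01354 = 8.13 mmol/L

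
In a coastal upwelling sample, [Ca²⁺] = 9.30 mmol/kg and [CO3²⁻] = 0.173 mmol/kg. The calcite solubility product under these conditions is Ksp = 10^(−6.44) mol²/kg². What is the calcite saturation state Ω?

Ω = 4.43

Ksp = 10^(−6.44) = 3.631×10^-7
Ω = [Ca²⁺][CO3²⁻]/Ksp = (9.30×10^-3)(0.173×10^-3) / 3.631×10^-7 = 4.43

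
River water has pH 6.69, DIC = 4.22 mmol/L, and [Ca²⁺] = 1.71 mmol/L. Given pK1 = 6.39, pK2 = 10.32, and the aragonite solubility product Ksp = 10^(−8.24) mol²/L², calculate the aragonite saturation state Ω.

α₂ = 1 / (1 + [H⁺]/K2 + [H⁺]²/(K1K2)) = 1 / (1 + 10^+3.63 + 10^+3.33)
   = 1 / (1 + 4265.8 + 2138.0) = 1/6404.8 = 0.0001561
[CO3²⁻] = α₂ × DIC = 0.0001561 × 4.22 = 0.0006589 mmol/L = 0.6589 μmol/L
Ksp = 10^(−8.24) = 5.754×10^-9
Ω = [Ca²⁺][CO3²⁻]/Ksp = (1.71×10^-3)(6.589×10^-7) / 5.754×10^-9 = 0.196

Ω = 0.196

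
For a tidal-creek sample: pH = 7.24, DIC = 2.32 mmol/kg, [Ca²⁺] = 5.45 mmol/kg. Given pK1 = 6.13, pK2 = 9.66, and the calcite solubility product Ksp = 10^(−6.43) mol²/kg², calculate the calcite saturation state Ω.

Ω = 0.120

α₂ = 1 / (1 + [H⁺]/K2 + [H⁺]²/(K1K2)) = 1 / (1 + 10^+2.42 + 10^+1.31)
   = 1 / (1 + 263.03 + 20.417) = 1/284.44 = 0.003516
[CO3²⁻] = α₂ × DIC = 0.003516 × 2.32 = 0.008156 mmol/kg = 8.156 μmol/kg
Ksp = 10^(−6.43) = 3.715×10^-7
Ω = [Ca²⁺][CO3²⁻]/Ksp = (5.45×10^-3)(8.156×10^-6) / 3.715×10^-7 = 0.120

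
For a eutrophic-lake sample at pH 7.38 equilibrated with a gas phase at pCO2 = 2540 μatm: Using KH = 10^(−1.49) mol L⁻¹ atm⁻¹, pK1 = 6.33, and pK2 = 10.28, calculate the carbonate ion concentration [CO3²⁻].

[CO3²⁻] = 1.16 μmol/L

[CO2*] = KH · pCO2 = 10^(−1.49) × 2540×10^-6 = 8.219×10^-5 mol/L
α₀ = 1/(1 + K1/[H⁺] + K1K2/[H⁺]²) = 1/(1 + 10^+1.05 + 10^-1.85) = 0.08174
DIC = [CO2*]/α₀ = 8.219×10^-5 / 0.08174 = 1.006 mmol/L
[CO3²⁻] = α₂·DIC; α₂ = 0.001155, so [CO3²⁻] = 0.001155 × 1.006 = 0.00116 mmol/L = 1.16 μmol/L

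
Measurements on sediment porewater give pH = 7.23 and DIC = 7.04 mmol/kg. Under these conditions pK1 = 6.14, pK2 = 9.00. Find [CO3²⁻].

[CO3²⁻] = 0.109 mmol/kg

α₂ = 1 / (1 + [H⁺]/K2 + [H⁺]²/(K1K2)) = 1 / (1 + 10^+1.77 + 10^+0.68)
   = 1 / (1 + 58.884 + 4.7863) = 1/64.671 = 0.01546
[CO3²⁻] = α₂ × DIC = 0.01546 × 7.04 = 0.109 mmol/kg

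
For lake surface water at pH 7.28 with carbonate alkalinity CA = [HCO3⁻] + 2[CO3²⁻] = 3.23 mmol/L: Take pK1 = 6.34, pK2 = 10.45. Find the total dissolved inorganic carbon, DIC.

DIC = 3.60 mmol/L

CA = [HCO3⁻] + 2[CO3²⁻] = (α₁ + 2α₂)·DIC
At pH 7.28: [H⁺]/K1 = 10^-0.94 = 0.11482, K2/[H⁺] = 10^-3.17 = 0.00067608
α₁ = 1/(1 + 0.11482 + 0.00067608) = 1/1.1155 = 0.8965; α₂ = α₁·K2/[H⁺] = 0.0006061
α₁ + 2α₂ = 0.8977
DIC = CA / (α₁ + 2α₂) = 3.23 / 0.8977 = 3.60 mmol/L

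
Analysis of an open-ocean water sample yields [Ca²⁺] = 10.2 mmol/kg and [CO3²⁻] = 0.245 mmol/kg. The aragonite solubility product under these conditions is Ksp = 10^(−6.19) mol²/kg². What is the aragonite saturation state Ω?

Ksp = 10^(−6.19) = 6.457×10^-7
Ω = [Ca²⁺][CO3²⁻]/Ksp = (10.2×10^-3)(0.245×10^-3) / 6.457×10^-7 = 3.87

Ω = 3.87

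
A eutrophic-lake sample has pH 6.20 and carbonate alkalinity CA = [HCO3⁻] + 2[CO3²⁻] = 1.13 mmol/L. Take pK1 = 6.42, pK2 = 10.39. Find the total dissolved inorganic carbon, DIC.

DIC = 3.01 mmol/L

CA = [HCO3⁻] + 2[CO3²⁻] = (α₁ + 2α₂)·DIC
At pH 6.20: [H⁺]/K1 = 10^0.22 = 1.6596, K2/[H⁺] = 10^-4.19 = 6.4565×10^-5
α₁ = 1/(1 + 1.6596 + 6.4565×10^-5) = 1/2.6597 = 0.3760; α₂ = α₁·K2/[H⁺] = 2.428×10^-5
α₁ + 2α₂ = 0.3760
DIC = CA / (α₁ + 2α₂) = 1.13 / 0.3760 = 3.01 mmol/L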